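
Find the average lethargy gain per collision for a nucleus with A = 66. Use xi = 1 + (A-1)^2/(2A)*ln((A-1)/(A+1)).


xi = 1 + (A-1)^2/(2A) * ln((A-1)/(A+1))
xi = 1 + (66-1)^2/(2*66) * ln((66-1)/(66 +1))
xi = 0.029999

0.029999


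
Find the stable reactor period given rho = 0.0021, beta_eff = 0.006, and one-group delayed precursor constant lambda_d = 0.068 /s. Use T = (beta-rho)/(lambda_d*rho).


T = (beta - rho) / (lambda_d * rho)
T = (0.006 - 0.0021) / (0.068 * 0.0021)
T = 27.311 s

27.311


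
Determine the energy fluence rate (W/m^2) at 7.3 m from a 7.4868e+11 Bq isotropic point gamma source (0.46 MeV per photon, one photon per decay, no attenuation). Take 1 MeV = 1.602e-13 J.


psi = A * E * 1.602e-13 / (4*pi*r^2)
psi = 7.4868e+11 * 0.46 * 1.602e-13 / (4*pi*7.3^2)
psi = 8.2387e-05 W/m^2

8.2387e-05


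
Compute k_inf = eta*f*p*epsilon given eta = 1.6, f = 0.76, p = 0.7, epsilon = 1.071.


k_inf = eta * f * p * epsilon
k_inf = 1.6 * 0.76 * 0.7 * 1.071
k_inf = 0.91164

0.91164


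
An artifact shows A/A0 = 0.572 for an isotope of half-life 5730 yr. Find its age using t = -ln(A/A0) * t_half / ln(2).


lambda = ln(2) / t_half = ln(2) / 5730 = 1.209681e-04 /yr
t = -ln(A/A0) / lambda
t = -ln(0.572) / 1.209681e-04
t = 4617.9 yr

4617.9


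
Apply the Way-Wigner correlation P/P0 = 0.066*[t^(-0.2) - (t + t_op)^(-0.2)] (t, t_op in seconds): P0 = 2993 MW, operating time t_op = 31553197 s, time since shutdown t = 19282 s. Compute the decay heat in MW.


P/P0 = 0.066 * [t^(-0.2) - (t + t_op)^(-0.2)]
P/P0 = 0.066 * [19282^(-0.2) - (19282 + 31553197)^(-0.2)]
P/P0 = 0.066 * [0.1389855 - 0.03163285] = 0.007085275
P = 2993 * 0.007085275 = 21.206 MW

21.206


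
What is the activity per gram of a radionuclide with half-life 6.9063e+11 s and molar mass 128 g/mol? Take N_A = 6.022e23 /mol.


lambda = ln(2) / t_half = ln(2) / 6.9063e+11 = 1.003645e-12 /s
SA = lambda * N_A / M
SA = 1.003645e-12 * 6.022e23 / 128
SA = 4.7218e+09 Bq/g

4.7218e+09


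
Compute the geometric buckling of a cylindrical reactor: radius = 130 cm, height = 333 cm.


B^2 = (2.405/R)^2 + (pi/H)^2
B^2 = (2.405/130)^2 + (pi/333)^2
B^2 = 4.3125e-04 /cm^2

4.3125e-04


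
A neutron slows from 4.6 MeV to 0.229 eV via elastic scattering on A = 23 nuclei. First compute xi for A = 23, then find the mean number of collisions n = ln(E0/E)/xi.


xi = 1 + (A-1)^2/(2A)*ln((A-1)/(A+1)) = 0.08448899 (for A = 23)
n = ln(E0/E) / xi
n = ln(4.6e6 / 0.229) / 0.08448899
n = ln(2.008734e+07) / 0.08448899 = 199.03

199.03


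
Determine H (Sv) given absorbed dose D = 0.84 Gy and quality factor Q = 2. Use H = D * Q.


H = D * Q
H = 0.84 * 2
H = 1.6800 Sv

1.6800


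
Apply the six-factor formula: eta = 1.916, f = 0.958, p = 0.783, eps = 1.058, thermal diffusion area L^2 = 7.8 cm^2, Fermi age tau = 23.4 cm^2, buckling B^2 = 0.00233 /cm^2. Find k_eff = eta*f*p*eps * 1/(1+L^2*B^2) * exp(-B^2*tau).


k_inf = eta*f*p*eps = 1.916*0.958*0.783*1.058 = 1.520577
P_TNL = 1/(1 + L^2*B^2) = 1/(1 + 7.8*0.00233) = 0.9821504
P_FNL = exp(-B^2*tau) = exp(-0.00233*23.4) = 0.9469377
k_eff = k_inf * P_TNL * P_FNL = 1.520577 * 0.9821504 * 0.9469377
k_eff = 1.4142

1.4142


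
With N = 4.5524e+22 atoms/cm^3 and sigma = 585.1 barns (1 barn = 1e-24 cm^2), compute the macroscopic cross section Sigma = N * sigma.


Sigma = N * sigma_barns * 1e-24
Sigma = 4.5524e+22 * 585.1 * 1e-24
Sigma = 26.636 /cm

26.636


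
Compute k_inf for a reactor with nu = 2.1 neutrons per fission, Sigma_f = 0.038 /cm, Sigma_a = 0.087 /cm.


k_inf = nu * Sigma_f / Sigma_a
k_inf = 2.1 * 0.038 / 0.087
k_inf = 0.91724

0.91724


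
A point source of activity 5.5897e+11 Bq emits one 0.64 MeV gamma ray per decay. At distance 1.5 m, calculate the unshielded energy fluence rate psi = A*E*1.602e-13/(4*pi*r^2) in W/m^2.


psi = A * E * 1.602e-13 / (4*pi*r^2)
psi = 5.5897e+11 * 0.64 * 1.602e-13 / (4*pi*1.5^2)
psi = 0.0020269 W/m^2

0.0020269


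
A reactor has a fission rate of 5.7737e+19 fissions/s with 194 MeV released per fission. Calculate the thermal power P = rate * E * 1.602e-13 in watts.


P = fission_rate * E_MeV * 1.602e-13
P = 5.7737e+19 * 194 * 1.602e-13
P = 1.7944e+09 W

1.7944e+09


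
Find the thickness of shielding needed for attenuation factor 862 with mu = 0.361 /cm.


x = ln(factor) / mu
x = ln(862) / 0.361
x = 18.724 cm

18.724


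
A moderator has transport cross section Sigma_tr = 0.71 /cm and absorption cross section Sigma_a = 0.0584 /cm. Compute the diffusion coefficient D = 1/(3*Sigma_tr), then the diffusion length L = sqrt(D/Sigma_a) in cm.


D = 1 / (3 * Sigma_tr) = 1 / (3 * 0.71) = 0.4694836 cm
L = sqrt(D / Sigma_a)
L = sqrt(0.4694836 / 0.0584)
L = 2.8353 cm

2.8353


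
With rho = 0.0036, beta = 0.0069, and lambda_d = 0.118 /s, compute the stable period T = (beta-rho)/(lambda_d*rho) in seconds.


T = (beta - rho) / (lambda_d * rho)
T = (0.0069 - 0.0036) / (0.118 * 0.0036)
T = 7.7684 s

7.7684


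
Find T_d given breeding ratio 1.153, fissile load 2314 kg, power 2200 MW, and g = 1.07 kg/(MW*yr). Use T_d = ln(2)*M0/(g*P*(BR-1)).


Breeding gain G = BR - 1 = 1.153 - 1 = 0.153
Fissile production rate = g * P * G = 1.07 * 2200 * 0.153 = 360.162 kg/yr
T_d = ln(2) * M0 / (g * P * G)
T_d = ln(2) * 2314 / 360.162 = 4.4534 yr

4.4534


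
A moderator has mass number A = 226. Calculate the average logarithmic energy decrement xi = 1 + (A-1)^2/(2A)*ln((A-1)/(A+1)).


xi = 1 + (A-1)^2/(2A) * ln((A-1)/(A+1))
xi = 1 + (226-1)^2/(2*226) * ln((226-1)/(226 +1))
xi = 0.0088235

0.0088235


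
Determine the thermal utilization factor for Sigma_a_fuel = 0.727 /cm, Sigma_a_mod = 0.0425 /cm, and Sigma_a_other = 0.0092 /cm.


f = Sigma_a_fuel / (Sigma_a_fuel + Sigma_a_mod + Sigma_a_other)
f = 0.727 / (0.727 + 0.0425 + 0.0092)
f = 0.93361

0.93361


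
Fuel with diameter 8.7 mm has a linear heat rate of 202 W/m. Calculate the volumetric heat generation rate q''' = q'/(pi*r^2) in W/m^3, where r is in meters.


r = D / 2 / 1000 = 8.7 / 2 / 1000 = 0.00435 m
q''' = q' / (pi * r^2)
q''' = 202 / (pi * 0.00435^2)
q''' = 3.3980e+06 W/m^3

3.3980e+06


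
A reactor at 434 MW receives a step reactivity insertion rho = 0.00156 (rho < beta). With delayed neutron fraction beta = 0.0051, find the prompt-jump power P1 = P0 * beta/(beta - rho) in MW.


P1/P0 = beta / (beta - rho)
P1/P0 = 0.0051 / (0.0051 - 0.00156) = 1.440678
P1 = 434 * 1.440678 = 625.25 MW

625.25


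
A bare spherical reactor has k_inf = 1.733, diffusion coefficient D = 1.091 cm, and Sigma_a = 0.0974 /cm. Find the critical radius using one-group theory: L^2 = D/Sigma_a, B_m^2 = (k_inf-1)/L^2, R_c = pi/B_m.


L^2 = D / Sigma_a = 1.091 / 0.0974 = 11.20123 cm^2
B_m^2 = (k_inf - 1) / L^2 = (1.733 - 1) / 11.20123 = 0.06543924 /cm^2
For a bare sphere: B_g = pi/R, so R_c = pi / sqrt(B_m^2)
R_c = pi / sqrt(0.06543924) = 12.281 cm

12.281


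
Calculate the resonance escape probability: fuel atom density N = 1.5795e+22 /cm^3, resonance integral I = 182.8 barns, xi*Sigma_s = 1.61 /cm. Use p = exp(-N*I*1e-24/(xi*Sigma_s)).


p = exp(-N * I * 1e-24 / (xi*Sigma_s))
p = exp(-1.5795e+22 * 182.8 * 1e-24 / 1.61)
p = 0.16640

0.16640


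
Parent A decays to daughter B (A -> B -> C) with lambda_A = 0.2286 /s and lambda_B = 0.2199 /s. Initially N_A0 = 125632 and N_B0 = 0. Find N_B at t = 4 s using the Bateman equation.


N_B(t) = lambda_A * N_A0 / (lambda_B - lambda_A) * [exp(-lambda_A*t) - exp(-lambda_B*t)]
exp(-0.2286*4) = 0.4007570; exp(-0.2199*4) = 0.4149489
N_B = 0.2286 * 125632 / (0.2199 - 0.2286) * (0.4007570 - 0.4149489)
N_B = 46849

46849


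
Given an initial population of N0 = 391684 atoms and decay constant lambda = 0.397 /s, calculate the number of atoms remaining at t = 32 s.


N = N0 * exp(-lambda * t)
N = 391684 * exp(-0.397 * 32)
N = 1.1903

1.1903


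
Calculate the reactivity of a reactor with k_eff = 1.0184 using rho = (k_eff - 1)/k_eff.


rho = (k_eff - 1) / k_eff
rho = (1.0184 - 1) / 1.0184
rho = 0.018068

0.018068


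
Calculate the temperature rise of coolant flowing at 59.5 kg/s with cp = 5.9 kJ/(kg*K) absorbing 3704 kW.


dT = Q / (m_dot * cp)
dT = 3704 / (59.5 * 5.9)
dT = 10.551 C

10.551


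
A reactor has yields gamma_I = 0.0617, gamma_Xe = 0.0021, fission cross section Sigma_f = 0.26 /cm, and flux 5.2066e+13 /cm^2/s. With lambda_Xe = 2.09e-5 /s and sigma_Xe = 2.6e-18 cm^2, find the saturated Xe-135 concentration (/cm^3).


Xe_eq = (gamma_I + gamma_Xe) * Sigma_f * phi / (lambda_Xe + sigma_Xe * phi)
Numerator = (0.0617 + 0.0021) * 0.26 * 5.2066e+13 = 8.636708e+11
Denominator = 2.09e-5 + 2.6e-18 * 5.2066e+13 = 1.562716e-04
Xe_eq = 8.636708e+11 / 1.562716e-04 = 5.5267e+15 /cm^3

5.5267e+15


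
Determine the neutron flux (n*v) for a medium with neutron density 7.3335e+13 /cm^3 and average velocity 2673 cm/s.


phi = n * v
phi = 7.3335e+13 * 2673
phi = 1.9602e+17 /cm^2/s

1.9602e+17


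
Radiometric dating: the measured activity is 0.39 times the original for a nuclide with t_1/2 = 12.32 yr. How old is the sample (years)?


lambda = ln(2) / t_half = ln(2) / 12.32 = 0.05626195 /yr
t = -ln(A/A0) / lambda
t = -ln(0.39) / 0.05626195
t = 16.736 yr

16.736


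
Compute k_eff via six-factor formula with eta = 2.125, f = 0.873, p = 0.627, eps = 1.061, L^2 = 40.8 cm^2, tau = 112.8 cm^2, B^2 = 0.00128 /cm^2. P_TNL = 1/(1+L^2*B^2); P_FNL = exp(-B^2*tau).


k_inf = eta*f*p*eps = 2.125*0.873*0.627*1.061 = 1.234116
P_TNL = 1/(1 + L^2*B^2) = 1/(1 + 40.8*0.00128) = 0.9503680
P_FNL = exp(-B^2*tau) = exp(-0.00128*112.8) = 0.8655553
k_eff = k_inf * P_TNL * P_FNL = 1.234116 * 0.9503680 * 0.8655553
k_eff = 1.0152

1.0152


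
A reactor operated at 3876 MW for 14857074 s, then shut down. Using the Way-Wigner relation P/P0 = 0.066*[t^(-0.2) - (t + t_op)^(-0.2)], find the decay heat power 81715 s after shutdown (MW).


P/P0 = 0.066 * [t^(-0.2) - (t + t_op)^(-0.2)]
P/P0 = 0.066 * [81715^(-0.2) - (81715 + 14857074)^(-0.2)]
P/P0 = 0.066 * [0.1041213 - 0.03673981] = 0.004447178
P = 3876 * 0.004447178 = 17.237 MW

17.237


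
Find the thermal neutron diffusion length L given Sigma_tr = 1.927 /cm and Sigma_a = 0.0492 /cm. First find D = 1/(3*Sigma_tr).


D = 1 / (3 * Sigma_tr) = 1 / (3 * 1.927) = 0.1729805 cm
L = sqrt(D / Sigma_a)
L = sqrt(0.1729805 / 0.0492)
L = 1.8751 cm

1.8751


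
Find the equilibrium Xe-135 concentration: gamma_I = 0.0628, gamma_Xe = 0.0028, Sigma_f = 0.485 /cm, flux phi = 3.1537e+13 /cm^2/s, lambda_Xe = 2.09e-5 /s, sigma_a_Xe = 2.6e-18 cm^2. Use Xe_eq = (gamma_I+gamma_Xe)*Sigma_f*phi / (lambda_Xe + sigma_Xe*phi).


Xe_eq = (gamma_I + gamma_Xe) * Sigma_f * phi / (lambda_Xe + sigma_Xe * phi)
Numerator = (0.0628 + 0.0028) * 0.485 * 3.1537e+13 = 1.003381e+12
Denominator = 2.09e-5 + 2.6e-18 * 3.1537e+13 = 1.028962e-04
Xe_eq = 1.003381e+12 / 1.028962e-04 = 9.7514e+15 /cm^3

9.7514e+15


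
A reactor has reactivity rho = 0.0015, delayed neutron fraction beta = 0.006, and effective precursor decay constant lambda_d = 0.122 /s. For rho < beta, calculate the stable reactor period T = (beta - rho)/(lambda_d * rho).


T = (beta - rho) / (lambda_d * rho)
T = (0.006 - 0.0015) / (0.122 * 0.0015)
T = 24.590 s

24.590


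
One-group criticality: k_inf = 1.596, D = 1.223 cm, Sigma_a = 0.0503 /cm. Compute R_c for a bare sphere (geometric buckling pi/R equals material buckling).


L^2 = D / Sigma_a = 1.223 / 0.0503 = 24.31412 cm^2
B_m^2 = (k_inf - 1) / L^2 = (1.596 - 1) / 24.31412 = 0.02451251 /cm^2
For a bare sphere: B_g = pi/R, so R_c = pi / sqrt(B_m^2)
R_c = pi / sqrt(0.02451251) = 20.066 cm

20.066


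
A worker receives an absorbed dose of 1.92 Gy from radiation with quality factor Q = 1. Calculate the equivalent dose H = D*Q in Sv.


H = D * Q
H = 1.92 * 1
H = 1.9200 Sv

1.9200


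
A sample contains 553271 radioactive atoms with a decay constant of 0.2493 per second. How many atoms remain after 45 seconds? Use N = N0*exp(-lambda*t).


N = N0 * exp(-lambda * t)
N = 553271 * exp(-0.2493 * 45)
N = 7.4269

7.4269


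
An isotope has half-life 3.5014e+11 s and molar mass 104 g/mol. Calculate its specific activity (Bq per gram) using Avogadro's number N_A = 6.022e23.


lambda = ln(2) / t_half = ln(2) / 3.5014e+11 = 1.979629e-12 /s
SA = lambda * N_A / M
SA = 1.979629e-12 * 6.022e23 / 104
SA = 1.1463e+10 Bq/g

1.1463e+10


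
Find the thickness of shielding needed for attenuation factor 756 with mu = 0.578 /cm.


x = ln(factor) / mu
x = ln(756) / 0.578
x = 11.467 cm

11.467


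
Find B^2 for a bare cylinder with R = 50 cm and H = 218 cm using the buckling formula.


B^2 = (2.405/R)^2 + (pi/H)^2
B^2 = (2.405/50)^2 + (pi/218)^2
B^2 = 0.0025213 /cm^2

0.0025213


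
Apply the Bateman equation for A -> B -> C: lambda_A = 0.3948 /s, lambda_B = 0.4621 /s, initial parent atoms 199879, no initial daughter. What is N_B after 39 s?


N_B(t) = lambda_A * N_A0 / (lambda_B - lambda_A) * [exp(-lambda_A*t) - exp(-lambda_B*t)]
exp(-0.3948*39) = 2.056274e-07; exp(-0.4621*39) = 1.490007e-08
N_B = 0.3948 * 199879 / (0.4621 - 0.3948) * (2.056274e-07 - 1.490007e-08)
N_B = 0.22364

0.22364


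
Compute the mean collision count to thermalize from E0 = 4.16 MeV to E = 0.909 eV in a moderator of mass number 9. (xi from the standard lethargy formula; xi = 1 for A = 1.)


xi = 1 + (A-1)^2/(2A)*ln((A-1)/(A+1)) = 0.2066007 (for A = 9)
n = ln(E0/E) / xi
n = ln(4.16e6 / 0.909) / 0.2066007
n = ln(4.576458e+06) / 0.2066007 = 74.232

74.232


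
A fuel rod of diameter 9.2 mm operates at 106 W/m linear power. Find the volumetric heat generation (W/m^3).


r = D / 2 / 1000 = 9.2 / 2 / 1000 = 0.0046 m
q''' = q' / (pi * r^2)
q''' = 106 / (pi * 0.0046^2)
q''' = 1.5946e+06 W/m^3

1.5946e+06


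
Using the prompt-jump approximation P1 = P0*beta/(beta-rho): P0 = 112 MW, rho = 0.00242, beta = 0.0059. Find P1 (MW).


P1/P0 = beta / (beta - rho)
P1/P0 = 0.0059 / (0.0059 - 0.00242) = 1.695402
P1 = 112 * 1.695402 = 189.89 MW

189.89


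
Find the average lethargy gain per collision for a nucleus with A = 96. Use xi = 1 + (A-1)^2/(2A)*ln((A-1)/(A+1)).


xi = 1 + (A-1)^2/(2A) * ln((A-1)/(A+1))
xi = 1 + (96-1)^2/(2*96) * ln((96-1)/(96 +1))
xi = 0.020689

0.020689


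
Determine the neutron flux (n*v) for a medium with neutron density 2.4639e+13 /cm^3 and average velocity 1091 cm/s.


phi = n * v
phi = 2.4639e+13 * 1091
phi = 2.6881e+16 /cm^2/s

2.6881e+16


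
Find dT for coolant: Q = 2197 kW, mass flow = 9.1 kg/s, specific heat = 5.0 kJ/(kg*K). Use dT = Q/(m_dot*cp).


dT = Q / (m_dot * cp)
dT = 2197 / (9.1 * 5.0)
dT = 48.286 C

48.286


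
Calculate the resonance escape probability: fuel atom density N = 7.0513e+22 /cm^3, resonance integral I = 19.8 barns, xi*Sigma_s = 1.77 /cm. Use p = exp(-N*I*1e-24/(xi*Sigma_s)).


p = exp(-N * I * 1e-24 / (xi*Sigma_s))
p = exp(-7.0513e+22 * 19.8 * 1e-24 / 1.77)
p = 0.45439

0.45439


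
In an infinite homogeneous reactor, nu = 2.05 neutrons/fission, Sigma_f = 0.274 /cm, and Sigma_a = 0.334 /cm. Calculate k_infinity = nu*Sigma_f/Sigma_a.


k_inf = nu * Sigma_f / Sigma_a
k_inf = 2.05 * 0.274 / 0.334
k_inf = 1.6817

1.6817


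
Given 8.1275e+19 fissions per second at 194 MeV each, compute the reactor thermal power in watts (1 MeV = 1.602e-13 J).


P = fission_rate * E_MeV * 1.602e-13
P = 8.1275e+19 * 194 * 1.602e-13
P = 2.5259e+09 W

2.5259e+09


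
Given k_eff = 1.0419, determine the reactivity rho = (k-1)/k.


rho = (k_eff - 1) / k_eff
rho = (1.0419 - 1) / 1.0419
rho = 0.040215

0.040215


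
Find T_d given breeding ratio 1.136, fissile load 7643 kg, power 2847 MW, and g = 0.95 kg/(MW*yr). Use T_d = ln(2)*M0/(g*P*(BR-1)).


Breeding gain G = BR - 1 = 1.136 - 1 = 0.136
Fissile production rate = g * P * G = 0.95 * 2847 * 0.136 = 367.8324 kg/yr
T_d = ln(2) * M0 / (g * P * G)
T_d = ln(2) * 7643 / 367.8324 = 14.403 yr

14.403


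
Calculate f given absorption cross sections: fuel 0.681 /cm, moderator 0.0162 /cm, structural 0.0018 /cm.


f = Sigma_a_fuel / (Sigma_a_fuel + Sigma_a_mod + Sigma_a_other)
f = 0.681 / (0.681 + 0.0162 + 0.0018)
f = 0.97425

0.97425


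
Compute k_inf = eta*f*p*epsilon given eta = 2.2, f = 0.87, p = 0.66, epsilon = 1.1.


k_inf = eta * f * p * epsilon
k_inf = 2.2 * 0.87 * 0.66 * 1.1
k_inf = 1.3896

1.3896


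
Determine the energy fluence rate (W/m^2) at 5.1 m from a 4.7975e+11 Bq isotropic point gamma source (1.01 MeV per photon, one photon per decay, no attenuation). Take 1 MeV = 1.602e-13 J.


psi = A * E * 1.602e-13 / (4*pi*r^2)
psi = 4.7975e+11 * 1.01 * 1.602e-13 / (4*pi*5.1^2)
psi = 2.3749e-04 W/m^2

2.3749e-04


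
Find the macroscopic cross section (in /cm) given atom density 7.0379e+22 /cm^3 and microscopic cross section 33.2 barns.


Sigma = N * sigma_barns * 1e-24
Sigma = 7.0379e+22 * 33.2 * 1e-24
Sigma = 2.3366 /cm

2.3366


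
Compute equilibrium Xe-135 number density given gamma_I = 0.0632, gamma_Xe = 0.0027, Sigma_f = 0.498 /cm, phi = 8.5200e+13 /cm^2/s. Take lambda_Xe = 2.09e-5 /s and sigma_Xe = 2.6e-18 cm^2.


Xe_eq = (gamma_I + gamma_Xe) * Sigma_f * phi / (lambda_Xe + sigma_Xe * phi)
Numerator = (0.0632 + 0.0027) * 0.498 * 8.5200e+13 = 2.796111e+12
Denominator = 2.09e-5 + 2.6e-18 * 8.5200e+13 = 2.424200e-04
Xe_eq = 2.796111e+12 / 2.424200e-04 = 1.1534e+16 /cm^3

1.1534e+16


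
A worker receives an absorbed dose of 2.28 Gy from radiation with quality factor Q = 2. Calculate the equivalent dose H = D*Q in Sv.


H = D * Q
H = 2.28 * 2
H = 4.5600 Sv

4.5600


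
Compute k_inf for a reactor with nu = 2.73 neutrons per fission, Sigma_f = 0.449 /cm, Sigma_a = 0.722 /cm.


k_inf = nu * Sigma_f / Sigma_a
k_inf = 2.73 * 0.449 / 0.722
k_inf = 1.6977

1.6977


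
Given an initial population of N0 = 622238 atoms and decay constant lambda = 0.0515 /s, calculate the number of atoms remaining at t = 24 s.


N = N0 * exp(-lambda * t)
N = 622238 * exp(-0.0515 * 24)
N = 180788

180788


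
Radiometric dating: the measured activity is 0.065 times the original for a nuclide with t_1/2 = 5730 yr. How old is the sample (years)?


lambda = ln(2) / t_half = ln(2) / 5730 = 1.209681e-04 /yr
t = -ln(A/A0) / lambda
t = -ln(0.065) / 1.209681e-04
t = 22596 yr

22596


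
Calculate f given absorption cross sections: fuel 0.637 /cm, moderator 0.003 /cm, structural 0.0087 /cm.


f = Sigma_a_fuel / (Sigma_a_fuel + Sigma_a_mod + Sigma_a_other)
f = 0.637 / (0.637 + 0.003 + 0.0087)
f = 0.98196

0.98196


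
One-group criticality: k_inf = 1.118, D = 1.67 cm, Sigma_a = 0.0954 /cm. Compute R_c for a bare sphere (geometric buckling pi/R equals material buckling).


L^2 = D / Sigma_a = 1.67 / 0.0954 = 17.50524 cm^2
B_m^2 = (k_inf - 1) / L^2 = (1.118 - 1) / 17.50524 = 0.006740839 /cm^2
For a bare sphere: B_g = pi/R, so R_c = pi / sqrt(B_m^2)
R_c = pi / sqrt(0.006740839) = 38.264 cm

38.264


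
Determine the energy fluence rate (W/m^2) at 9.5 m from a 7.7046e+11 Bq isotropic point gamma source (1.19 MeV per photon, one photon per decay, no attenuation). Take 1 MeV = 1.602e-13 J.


psi = A * E * 1.602e-13 / (4*pi*r^2)
psi = 7.7046e+11 * 1.19 * 1.602e-13 / (4*pi*9.5^2)
psi = 1.2951e-04 W/m^2

1.2951e-04


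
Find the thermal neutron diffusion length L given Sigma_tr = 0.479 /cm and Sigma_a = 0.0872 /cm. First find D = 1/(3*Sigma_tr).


D = 1 / (3 * Sigma_tr) = 1 / (3 * 0.479) = 0.6958942 cm
L = sqrt(D / Sigma_a)
L = sqrt(0.6958942 / 0.0872)
L = 2.8250 cm

2.8250


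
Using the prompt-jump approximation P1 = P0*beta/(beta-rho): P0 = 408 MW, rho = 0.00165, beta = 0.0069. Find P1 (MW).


P1/P0 = beta / (beta - rho)
P1/P0 = 0.0069 / (0.0069 - 0.00165) = 1.314286
P1 = 408 * 1.314286 = 536.23 MW

536.23


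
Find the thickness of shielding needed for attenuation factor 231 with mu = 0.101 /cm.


x = ln(factor) / mu
x = ln(231) / 0.101
x = 53.885 cm

53.885


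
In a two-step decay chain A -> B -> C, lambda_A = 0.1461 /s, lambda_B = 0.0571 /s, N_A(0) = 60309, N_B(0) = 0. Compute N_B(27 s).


N_B(t) = lambda_A * N_A0 / (lambda_B - lambda_A) * [exp(-lambda_A*t) - exp(-lambda_B*t)]
exp(-0.1461*27) = 0.01935702; exp(-0.0571*27) = 0.2140170
N_B = 0.1461 * 60309 / (0.0571 - 0.1461) * (0.01935702 - 0.2140170)
N_B = 19272

19272


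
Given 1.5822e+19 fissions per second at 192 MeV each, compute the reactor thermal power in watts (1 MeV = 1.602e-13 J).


P = fission_rate * E_MeV * 1.602e-13
P = 1.5822e+19 * 192 * 1.602e-13
P = 4.8666e+08 W

4.8666e+08


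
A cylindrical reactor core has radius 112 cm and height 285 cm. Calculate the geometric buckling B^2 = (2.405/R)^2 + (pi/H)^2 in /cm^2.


B^2 = (2.405/R)^2 + (pi/H)^2
B^2 = (2.405/112)^2 + (pi/285)^2
B^2 = 5.8261e-04 /cm^2

5.8261e-04


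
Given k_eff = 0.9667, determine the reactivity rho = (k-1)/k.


rho = (k_eff - 1) / k_eff
rho = (0.9667 - 1) / 0.9667
rho = -0.034447

-0.034447


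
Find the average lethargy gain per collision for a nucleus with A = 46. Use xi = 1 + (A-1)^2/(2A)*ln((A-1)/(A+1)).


xi = 1 + (A-1)^2/(2A) * ln((A-1)/(A+1))
xi = 1 + (46-1)^2/(2*46) * ln((46-1)/(46 +1))
xi = 0.042855

0.042855


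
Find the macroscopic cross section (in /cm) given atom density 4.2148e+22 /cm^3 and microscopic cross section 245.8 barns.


Sigma = N * sigma_barns * 1e-24
Sigma = 4.2148e+22 * 245.8 * 1e-24
Sigma = 10.360 /cm

10.360


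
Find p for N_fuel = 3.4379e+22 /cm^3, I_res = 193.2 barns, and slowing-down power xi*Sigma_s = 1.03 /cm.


p = exp(-N * I * 1e-24 / (xi*Sigma_s))
p = exp(-3.4379e+22 * 193.2 * 1e-24 / 1.03)
p = 0.0015828

0.0015828


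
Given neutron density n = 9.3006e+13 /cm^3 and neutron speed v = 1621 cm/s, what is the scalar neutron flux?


phi = n * v
phi = 9.3006e+13 * 1621
phi = 1.5076e+17 /cm^2/s

1.5076e+17


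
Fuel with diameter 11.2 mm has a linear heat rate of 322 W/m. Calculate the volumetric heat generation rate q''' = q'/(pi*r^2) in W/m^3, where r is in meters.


r = D / 2 / 1000 = 11.2 / 2 / 1000 = 0.0056 m
q''' = q' / (pi * r^2)
q''' = 322 / (pi * 0.0056^2)
q''' = 3.2684e+06 W/m^3

3.2684e+06


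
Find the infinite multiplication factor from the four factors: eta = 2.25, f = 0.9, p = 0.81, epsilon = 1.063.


k_inf = eta * f * p * epsilon
k_inf = 2.25 * 0.9 * 0.81 * 1.063
k_inf = 1.7436

1.7436


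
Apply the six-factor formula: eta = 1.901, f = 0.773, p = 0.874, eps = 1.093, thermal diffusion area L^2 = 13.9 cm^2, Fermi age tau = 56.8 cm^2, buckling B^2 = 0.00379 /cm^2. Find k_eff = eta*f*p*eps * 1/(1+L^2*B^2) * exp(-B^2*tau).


k_inf = eta*f*p*eps = 1.901*0.773*0.874*1.093 = 1.403761
P_TNL = 1/(1 + L^2*B^2) = 1/(1 + 13.9*0.00379) = 0.9499554
P_FNL = exp(-B^2*tau) = exp(-0.00379*56.8) = 0.8063221
k_eff = k_inf * P_TNL * P_FNL = 1.403761 * 0.9499554 * 0.8063221
k_eff = 1.0752

1.0752


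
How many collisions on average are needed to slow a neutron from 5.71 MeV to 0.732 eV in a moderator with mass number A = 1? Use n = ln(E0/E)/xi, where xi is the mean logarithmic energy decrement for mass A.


xi = 1 + (A-1)^2/(2A)*ln((A-1)/(A+1)) = 1 (for A = 1)
n = ln(E0/E) / xi
n = ln(5.71e6 / 0.732) / 1
n = ln(7.800546e+06) / 1 = 15.870

15.870


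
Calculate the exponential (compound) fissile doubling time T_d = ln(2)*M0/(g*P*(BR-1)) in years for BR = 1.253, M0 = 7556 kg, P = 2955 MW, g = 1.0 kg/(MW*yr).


Breeding gain G = BR - 1 = 1.253 - 1 = 0.253
Fissile production rate = g * P * G = 1.0 * 2955 * 0.253 = 747.615 kg/yr
T_d = ln(2) * M0 / (g * P * G)
T_d = ln(2) * 7556 / 747.615 = 7.0055 yr

7.0055


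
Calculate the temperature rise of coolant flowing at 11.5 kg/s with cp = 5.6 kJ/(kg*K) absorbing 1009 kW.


dT = Q / (m_dot * cp)
dT = 1009 / (11.5 * 5.6)
dT = 15.668 C

15.668


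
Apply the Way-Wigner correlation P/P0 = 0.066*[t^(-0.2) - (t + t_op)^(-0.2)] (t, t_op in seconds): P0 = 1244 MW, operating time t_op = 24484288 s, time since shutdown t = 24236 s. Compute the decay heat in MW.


P/P0 = 0.066 * [t^(-0.2) - (t + t_op)^(-0.2)]
P/P0 = 0.066 * [24236^(-0.2) - (24236 + 24484288)^(-0.2)]
P/P0 = 0.066 * [0.1327724 - 0.03327642] = 0.006566735
P = 1244 * 0.006566735 = 8.1690 MW

8.1690


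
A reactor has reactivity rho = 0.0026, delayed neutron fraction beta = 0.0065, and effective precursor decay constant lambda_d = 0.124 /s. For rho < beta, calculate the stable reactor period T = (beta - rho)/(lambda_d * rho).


T = (beta - rho) / (lambda_d * rho)
T = (0.0065 - 0.0026) / (0.124 * 0.0026)
T = 12.097 s

12.097


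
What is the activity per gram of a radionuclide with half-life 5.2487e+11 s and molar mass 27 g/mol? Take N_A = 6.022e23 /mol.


lambda = ln(2) / t_half = ln(2) / 5.2487e+11 = 1.320607e-12 /s
SA = lambda * N_A / M
SA = 1.320607e-12 * 6.022e23 / 27
SA = 2.9454e+10 Bq/g

2.9454e+10


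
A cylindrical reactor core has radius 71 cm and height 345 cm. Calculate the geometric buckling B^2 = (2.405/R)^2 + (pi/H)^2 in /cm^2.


B^2 = (2.405/R)^2 + (pi/H)^2
B^2 = (2.405/71)^2 + (pi/345)^2
B^2 = 0.0012303 /cm^2

0.0012303


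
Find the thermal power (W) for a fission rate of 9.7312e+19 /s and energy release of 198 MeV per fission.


P = fission_rate * E_MeV * 1.602e-13
P = 9.7312e+19 * 198 * 1.602e-13
P = 3.0867e+09 W

3.0867e+09


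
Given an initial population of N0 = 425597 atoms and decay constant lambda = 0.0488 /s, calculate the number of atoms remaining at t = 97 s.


N = N0 * exp(-lambda * t)
N = 425597 * exp(-0.0488 * 97)
N = 3743.0

3743.0


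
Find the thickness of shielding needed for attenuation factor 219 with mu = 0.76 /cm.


x = ln(factor) / mu
x = ln(219) / 0.76
x = 7.0909 cm

7.0909


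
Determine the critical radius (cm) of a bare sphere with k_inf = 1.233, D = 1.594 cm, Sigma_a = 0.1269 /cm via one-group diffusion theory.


L^2 = D / Sigma_a = 1.594 / 0.1269 = 12.56107 cm^2
B_m^2 = (k_inf - 1) / L^2 = (1.233 - 1) / 12.56107 = 0.01854938 /cm^2
For a bare sphere: B_g = pi/R, so R_c = pi / sqrt(B_m^2)
R_c = pi / sqrt(0.01854938) = 23.067 cm

23.067


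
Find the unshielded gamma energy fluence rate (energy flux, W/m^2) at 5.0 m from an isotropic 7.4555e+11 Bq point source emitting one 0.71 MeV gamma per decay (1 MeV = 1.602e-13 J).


psi = A * E * 1.602e-13 / (4*pi*r^2)
psi = 7.4555e+11 * 0.71 * 1.602e-13 / (4*pi*5.0^2)
psi = 2.6993e-04 W/m^2

2.6993e-04


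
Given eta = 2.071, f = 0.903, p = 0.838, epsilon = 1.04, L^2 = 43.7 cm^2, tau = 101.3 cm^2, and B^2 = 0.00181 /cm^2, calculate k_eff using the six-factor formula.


k_inf = eta*f*p*eps = 2.071*0.903*0.838*1.04 = 1.629841
P_TNL = 1/(1 + L^2*B^2) = 1/(1 + 43.7*0.00181) = 0.9267008
P_FNL = exp(-B^2*tau) = exp(-0.00181*101.3) = 0.8324742
k_eff = k_inf * P_TNL * P_FNL = 1.629841 * 0.9267008 * 0.8324742
k_eff = 1.2573

1.2573


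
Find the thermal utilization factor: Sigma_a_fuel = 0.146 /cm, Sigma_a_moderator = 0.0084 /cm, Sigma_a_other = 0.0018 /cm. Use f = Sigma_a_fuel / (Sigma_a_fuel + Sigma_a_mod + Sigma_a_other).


f = Sigma_a_fuel / (Sigma_a_fuel + Sigma_a_mod + Sigma_a_other)
f = 0.146 / (0.146 + 0.0084 + 0.0018)
f = 0.93470

0.93470


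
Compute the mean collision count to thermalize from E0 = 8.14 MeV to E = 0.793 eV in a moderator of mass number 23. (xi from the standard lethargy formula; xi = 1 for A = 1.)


xi = 1 + (A-1)^2/(2A)*ln((A-1)/(A+1)) = 0.08448899 (for A = 23)
n = ln(E0/E) / xi
n = ln(8.14e6 / 0.793) / 0.08448899
n = ln(1.026482e+07) / 0.08448899 = 191.08

191.08


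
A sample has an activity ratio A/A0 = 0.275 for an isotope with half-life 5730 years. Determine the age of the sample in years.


lambda = ln(2) / t_half = ln(2) / 5730 = 1.209681e-04 /yr
t = -ln(A/A0) / lambda
t = -ln(0.275) / 1.209681e-04
t = 10672 yr

10672


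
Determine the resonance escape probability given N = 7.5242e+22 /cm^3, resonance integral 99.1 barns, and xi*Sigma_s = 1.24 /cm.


p = exp(-N * I * 1e-24 / (xi*Sigma_s))
p = exp(-7.5242e+22 * 99.1 * 1e-24 / 1.24)
p = 0.0024460

0.0024460


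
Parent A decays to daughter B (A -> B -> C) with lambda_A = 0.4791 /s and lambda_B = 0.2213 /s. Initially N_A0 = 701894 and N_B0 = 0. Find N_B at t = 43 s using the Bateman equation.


N_B(t) = lambda_A * N_A0 / (lambda_B - lambda_A) * [exp(-lambda_A*t) - exp(-lambda_B*t)]
exp(-0.4791*43) = 1.129716e-09; exp(-0.2213*43) = 7.367110e-05
N_B = 0.4791 * 701894 / (0.2213 - 0.4791) * (1.129716e-09 - 7.367110e-05)
N_B = 96.096

96.096


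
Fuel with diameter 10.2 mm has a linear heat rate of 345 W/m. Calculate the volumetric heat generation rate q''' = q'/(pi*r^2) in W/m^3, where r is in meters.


r = D / 2 / 1000 = 10.2 / 2 / 1000 = 0.0051 m
q''' = q' / (pi * r^2)
q''' = 345 / (pi * 0.0051^2)
q''' = 4.2221e+06 W/m^3

4.2221e+06


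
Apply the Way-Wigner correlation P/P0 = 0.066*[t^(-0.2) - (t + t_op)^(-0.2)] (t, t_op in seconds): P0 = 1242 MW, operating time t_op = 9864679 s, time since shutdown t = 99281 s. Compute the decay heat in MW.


P/P0 = 0.066 * [t^(-0.2) - (t + t_op)^(-0.2)]
P/P0 = 0.066 * [99281^(-0.2) - (99281 + 9864679)^(-0.2)]
P/P0 = 0.066 * [0.1001444 - 0.03983947] = 0.003980125
P = 1242 * 0.003980125 = 4.9433 MW

4.9433


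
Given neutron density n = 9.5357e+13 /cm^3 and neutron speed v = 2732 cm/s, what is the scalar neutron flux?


phi = n * v
phi = 9.5357e+13 * 2732
phi = 2.6052e+17 /cm^2/s

2.6052e+17


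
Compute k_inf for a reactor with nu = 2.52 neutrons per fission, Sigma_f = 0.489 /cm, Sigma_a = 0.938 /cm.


k_inf = nu * Sigma_f / Sigma_a
k_inf = 2.52 * 0.489 / 0.938
k_inf = 1.3137

1.3137


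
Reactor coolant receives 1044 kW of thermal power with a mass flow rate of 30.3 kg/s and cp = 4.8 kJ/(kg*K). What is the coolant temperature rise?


dT = Q / (m_dot * cp)
dT = 1044 / (30.3 * 4.8)
dT = 7.1782 C

7.1782


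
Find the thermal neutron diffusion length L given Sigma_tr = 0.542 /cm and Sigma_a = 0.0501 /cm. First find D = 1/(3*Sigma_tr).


D = 1 / (3 * Sigma_tr) = 1 / (3 * 0.542) = 0.6150062 cm
L = sqrt(D / Sigma_a)
L = sqrt(0.6150062 / 0.0501)
L = 3.5037 cm

3.5037


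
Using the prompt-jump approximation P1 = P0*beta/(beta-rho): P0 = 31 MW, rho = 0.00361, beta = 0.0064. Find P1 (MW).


P1/P0 = beta / (beta - rho)
P1/P0 = 0.0064 / (0.0064 - 0.00361) = 2.293907
P1 = 31 * 2.293907 = 71.111 MW

71.111


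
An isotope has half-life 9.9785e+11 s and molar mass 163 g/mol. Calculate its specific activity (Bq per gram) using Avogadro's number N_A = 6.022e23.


lambda = ln(2) / t_half = ln(2) / 9.9785e+11 = 6.946407e-13 /s
SA = lambda * N_A / M
SA = 6.946407e-13 * 6.022e23 / 163
SA = 2.5663e+09 Bq/g

2.5663e+09


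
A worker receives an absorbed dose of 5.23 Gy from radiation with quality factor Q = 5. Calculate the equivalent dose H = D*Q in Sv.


H = D * Q
H = 5.23 * 5
H = 26.150 Sv

26.150


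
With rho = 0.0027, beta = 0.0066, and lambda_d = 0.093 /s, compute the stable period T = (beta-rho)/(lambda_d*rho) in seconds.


T = (beta - rho) / (lambda_d * rho)
T = (0.0066 - 0.0027) / (0.093 * 0.0027)
T = 15.532 s

15.532


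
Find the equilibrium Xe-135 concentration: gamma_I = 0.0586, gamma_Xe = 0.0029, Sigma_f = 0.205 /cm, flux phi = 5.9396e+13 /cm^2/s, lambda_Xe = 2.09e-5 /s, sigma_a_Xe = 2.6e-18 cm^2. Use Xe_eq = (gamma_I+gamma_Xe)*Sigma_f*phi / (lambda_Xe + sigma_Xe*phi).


Xe_eq = (gamma_I + gamma_Xe) * Sigma_f * phi / (lambda_Xe + sigma_Xe * phi)
Numerator = (0.0586 + 0.0029) * 0.205 * 5.9396e+13 = 7.488351e+11
Denominator = 2.09e-5 + 2.6e-18 * 5.9396e+13 = 1.753296e-04
Xe_eq = 7.488351e+11 / 1.753296e-04 = 4.2710e+15 /cm^3

4.2710e+15


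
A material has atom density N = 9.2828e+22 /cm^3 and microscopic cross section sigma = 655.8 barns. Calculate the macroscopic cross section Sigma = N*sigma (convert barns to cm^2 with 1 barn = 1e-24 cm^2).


Sigma = N * sigma_barns * 1e-24
Sigma = 9.2828e+22 * 655.8 * 1e-24
Sigma = 60.877 /cm

60.877


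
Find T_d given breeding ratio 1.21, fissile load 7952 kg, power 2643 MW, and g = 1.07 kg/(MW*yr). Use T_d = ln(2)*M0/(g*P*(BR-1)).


Breeding gain G = BR - 1 = 1.21 - 1 = 0.21
Fissile production rate = g * P * G = 1.07 * 2643 * 0.21 = 593.8821 kg/yr
T_d = ln(2) * M0 / (g * P * G)
T_d = ln(2) * 7952 / 593.8821 = 9.2811 yr

9.2811


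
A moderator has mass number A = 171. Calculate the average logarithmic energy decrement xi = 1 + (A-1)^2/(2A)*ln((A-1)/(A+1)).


xi = 1 + (A-1)^2/(2A) * ln((A-1)/(A+1))
xi = 1 + (171-1)^2/(2*171) * ln((171-1)/(171 +1))
xi = 0.011650

0.011650


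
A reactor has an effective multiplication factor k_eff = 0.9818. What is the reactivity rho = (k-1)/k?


rho = (k_eff - 1) / k_eff
rho = (0.9818 - 1) / 0.9818
rho = -0.018537

-0.018537


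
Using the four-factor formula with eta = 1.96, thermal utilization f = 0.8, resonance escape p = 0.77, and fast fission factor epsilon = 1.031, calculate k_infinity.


k_inf = eta * f * p * epsilon
k_inf = 1.96 * 0.8 * 0.77 * 1.031
k_inf = 1.2448

1.2448


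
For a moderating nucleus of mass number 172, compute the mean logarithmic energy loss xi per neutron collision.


xi = 1 + (A-1)^2/(2A) * ln((A-1)/(A+1))
xi = 1 + (172-1)^2/(2*172) * ln((172-1)/(172 +1))
xi = 0.011583

0.011583


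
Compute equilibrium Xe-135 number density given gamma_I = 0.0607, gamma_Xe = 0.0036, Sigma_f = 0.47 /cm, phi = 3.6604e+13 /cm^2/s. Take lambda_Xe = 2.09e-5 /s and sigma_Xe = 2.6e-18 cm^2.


Xe_eq = (gamma_I + gamma_Xe) * Sigma_f * phi / (lambda_Xe + sigma_Xe * phi)
Numerator = (0.0607 + 0.0036) * 0.47 * 3.6604e+13 = 1.106209e+12
Denominator = 2.09e-5 + 2.6e-18 * 3.6604e+13 = 1.160704e-04
Xe_eq = 1.106209e+12 / 1.160704e-04 = 9.5305e+15 /cm^3

9.5305e+15


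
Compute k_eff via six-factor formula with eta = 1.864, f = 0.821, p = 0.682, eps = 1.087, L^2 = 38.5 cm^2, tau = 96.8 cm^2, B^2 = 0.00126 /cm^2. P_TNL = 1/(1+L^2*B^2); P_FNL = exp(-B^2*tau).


k_inf = eta*f*p*eps = 1.864*0.821*0.682*1.087 = 1.134496
P_TNL = 1/(1 + L^2*B^2) = 1/(1 + 38.5*0.00126) = 0.9537343
P_FNL = exp(-B^2*tau) = exp(-0.00126*96.8) = 0.8851767
k_eff = k_inf * P_TNL * P_FNL = 1.134496 * 0.9537343 * 0.8851767
k_eff = 0.95777

0.95777


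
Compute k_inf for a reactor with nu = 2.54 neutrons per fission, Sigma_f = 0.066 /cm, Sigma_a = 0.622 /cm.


k_inf = nu * Sigma_f / Sigma_a
k_inf = 2.54 * 0.066 / 0.622
k_inf = 0.26952

0.26952


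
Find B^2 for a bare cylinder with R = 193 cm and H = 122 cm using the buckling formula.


B^2 = (2.405/R)^2 + (pi/H)^2
B^2 = (2.405/193)^2 + (pi/122)^2
B^2 = 8.1838e-04 /cm^2

8.1838e-04


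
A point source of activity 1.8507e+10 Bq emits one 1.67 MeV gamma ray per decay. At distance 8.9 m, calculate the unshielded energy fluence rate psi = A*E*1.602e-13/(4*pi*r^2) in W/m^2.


psi = A * E * 1.602e-13 / (4*pi*r^2)
psi = 1.8507e+10 * 1.67 * 1.602e-13 / (4*pi*8.9^2)
psi = 4.9742e-06 W/m^2

4.9742e-06


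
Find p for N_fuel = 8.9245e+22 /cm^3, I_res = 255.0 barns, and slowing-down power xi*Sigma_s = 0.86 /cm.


p = exp(-N * I * 1e-24 / (xi*Sigma_s))
p = exp(-8.9245e+22 * 255.0 * 1e-24 / 0.86)
p = 3.2183e-12

3.2183e-12


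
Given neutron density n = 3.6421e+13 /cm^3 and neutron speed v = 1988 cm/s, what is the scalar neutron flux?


phi = n * v
phi = 3.6421e+13 * 1988
phi = 7.2405e+16 /cm^2/s

7.2405e+16


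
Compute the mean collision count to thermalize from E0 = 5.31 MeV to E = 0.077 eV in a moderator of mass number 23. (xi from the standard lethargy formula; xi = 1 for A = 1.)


xi = 1 + (A-1)^2/(2A)*ln((A-1)/(A+1)) = 0.08448899 (for A = 23)
n = ln(E0/E) / xi
n = ln(5.31e6 / 0.077) / 0.08448899
n = ln(6.896104e+07) / 0.08448899 = 213.63

213.63


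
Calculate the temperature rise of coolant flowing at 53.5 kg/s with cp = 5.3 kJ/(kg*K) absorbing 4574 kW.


dT = Q / (m_dot * cp)
dT = 4574 / (53.5 * 5.3)
dT = 16.131 C

16.131


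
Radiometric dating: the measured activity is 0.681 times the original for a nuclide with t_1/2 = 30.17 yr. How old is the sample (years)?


lambda = ln(2) / t_half = ln(2) / 30.17 = 0.02297472 /yr
t = -ln(A/A0) / lambda
t = -ln(0.681) / 0.02297472
t = 16.722 yr

16.722


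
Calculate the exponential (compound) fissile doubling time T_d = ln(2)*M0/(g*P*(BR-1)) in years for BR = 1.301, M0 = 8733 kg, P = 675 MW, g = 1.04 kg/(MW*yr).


Breeding gain G = BR - 1 = 1.301 - 1 = 0.301
Fissile production rate = g * P * G = 1.04 * 675 * 0.301 = 211.302 kg/yr
T_d = ln(2) * M0 / (g * P * G)
T_d = ln(2) * 8733 / 211.302 = 28.647 yr

28.647


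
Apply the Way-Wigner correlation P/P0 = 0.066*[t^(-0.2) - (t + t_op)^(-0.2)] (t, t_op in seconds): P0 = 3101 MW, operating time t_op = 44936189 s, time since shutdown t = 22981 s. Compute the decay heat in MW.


P/P0 = 0.066 * [t^(-0.2) - (t + t_op)^(-0.2)]
P/P0 = 0.066 * [22981^(-0.2) - (22981 + 44936189)^(-0.2)]
P/P0 = 0.066 * [0.1341919 - 0.02947381] = 0.006911394
P = 3101 * 0.006911394 = 21.432 MW

21.432


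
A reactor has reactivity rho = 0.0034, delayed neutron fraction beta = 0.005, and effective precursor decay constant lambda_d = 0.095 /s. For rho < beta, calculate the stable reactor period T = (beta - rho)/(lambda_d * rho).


T = (beta - rho) / (lambda_d * rho)
T = (0.005 - 0.0034) / (0.095 * 0.0034)
T = 4.9536 s

4.9536


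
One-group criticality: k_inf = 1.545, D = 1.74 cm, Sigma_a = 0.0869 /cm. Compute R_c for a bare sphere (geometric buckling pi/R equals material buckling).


L^2 = D / Sigma_a = 1.74 / 0.0869 = 20.02301 cm^2
B_m^2 = (k_inf - 1) / L^2 = (1.545 - 1) / 20.02301 = 0.02721868 /cm^2
For a bare sphere: B_g = pi/R, so R_c = pi / sqrt(B_m^2)
R_c = pi / sqrt(0.02721868) = 19.042 cm

19.042


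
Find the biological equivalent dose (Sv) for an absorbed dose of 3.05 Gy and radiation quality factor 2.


H = D * Q
H = 3.05 * 2
H = 6.1000 Sv

6.1000


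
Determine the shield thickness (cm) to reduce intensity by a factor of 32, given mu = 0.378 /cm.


x = ln(factor) / mu
x = ln(32) / 0.378
x = 9.1686 cm

9.1686


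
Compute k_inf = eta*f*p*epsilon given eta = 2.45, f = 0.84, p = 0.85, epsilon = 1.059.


k_inf = eta * f * p * epsilon
k_inf = 2.45 * 0.84 * 0.85 * 1.059
k_inf = 1.8525

1.8525


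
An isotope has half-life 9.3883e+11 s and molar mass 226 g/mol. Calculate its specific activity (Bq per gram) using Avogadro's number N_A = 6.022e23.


lambda = ln(2) / t_half = ln(2) / 9.3883e+11 = 7.383096e-13 /s
SA = lambda * N_A / M
SA = 7.383096e-13 * 6.022e23 / 226
SA = 1.9673e+09 Bq/g

1.9673e+09


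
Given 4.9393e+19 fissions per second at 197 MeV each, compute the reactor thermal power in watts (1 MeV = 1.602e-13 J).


P = fission_rate * E_MeV * 1.602e-13
P = 4.9393e+19 * 197 * 1.602e-13
P = 1.5588e+09 W

1.5588e+09


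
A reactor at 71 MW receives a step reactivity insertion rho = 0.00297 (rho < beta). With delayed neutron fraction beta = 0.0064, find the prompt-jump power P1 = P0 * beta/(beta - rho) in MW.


P1/P0 = beta / (beta - rho)
P1/P0 = 0.0064 / (0.0064 - 0.00297) = 1.865889
P1 = 71 * 1.865889 = 132.48 MW

132.48


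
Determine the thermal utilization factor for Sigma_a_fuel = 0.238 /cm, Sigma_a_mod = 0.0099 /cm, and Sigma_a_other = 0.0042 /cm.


f = Sigma_a_fuel / (Sigma_a_fuel + Sigma_a_mod + Sigma_a_other)
f = 0.238 / (0.238 + 0.0099 + 0.0042)
f = 0.94407

0.94407


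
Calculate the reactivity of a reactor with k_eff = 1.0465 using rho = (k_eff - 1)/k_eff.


rho = (k_eff - 1) / k_eff
rho = (1.0465 - 1) / 1.0465
rho = 0.044434

0.044434


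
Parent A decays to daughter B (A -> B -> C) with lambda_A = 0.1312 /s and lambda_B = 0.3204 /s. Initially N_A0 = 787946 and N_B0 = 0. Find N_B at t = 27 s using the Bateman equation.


N_B(t) = lambda_A * N_A0 / (lambda_B - lambda_A) * [exp(-lambda_A*t) - exp(-lambda_B*t)]
exp(-0.1312*27) = 0.02894378; exp(-0.3204*27) = 1.749868e-04
N_B = 0.1312 * 787946 / (0.3204 - 0.1312) * (0.02894378 - 1.749868e-04)
N_B = 15719

15719


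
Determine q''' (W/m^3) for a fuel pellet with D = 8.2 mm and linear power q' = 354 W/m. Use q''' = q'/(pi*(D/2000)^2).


r = D / 2 / 1000 = 8.2 / 2 / 1000 = 0.0041 m
q''' = q' / (pi * r^2)
q''' = 354 / (pi * 0.0041^2)
q''' = 6.7033e+06 W/m^3

6.7033e+06
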